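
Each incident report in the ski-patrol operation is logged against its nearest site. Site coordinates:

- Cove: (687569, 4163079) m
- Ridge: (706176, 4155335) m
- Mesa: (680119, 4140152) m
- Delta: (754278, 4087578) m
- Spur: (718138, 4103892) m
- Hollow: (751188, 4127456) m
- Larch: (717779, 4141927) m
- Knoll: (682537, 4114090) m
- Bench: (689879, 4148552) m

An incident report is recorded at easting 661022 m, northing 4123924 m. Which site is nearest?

Knoll

Squared distances to each site:
Cove: 2237857234.000; Ridge: 3025534637.000; Mesa: 628043393.000; Delta: 10017713252.000; Spur: 3663518480.000; Hollow: 8142382580.000; Larch: 3545465058.000; Knoll: 559602781.000; Bench: 1439264833.000.
Minimum at Knoll.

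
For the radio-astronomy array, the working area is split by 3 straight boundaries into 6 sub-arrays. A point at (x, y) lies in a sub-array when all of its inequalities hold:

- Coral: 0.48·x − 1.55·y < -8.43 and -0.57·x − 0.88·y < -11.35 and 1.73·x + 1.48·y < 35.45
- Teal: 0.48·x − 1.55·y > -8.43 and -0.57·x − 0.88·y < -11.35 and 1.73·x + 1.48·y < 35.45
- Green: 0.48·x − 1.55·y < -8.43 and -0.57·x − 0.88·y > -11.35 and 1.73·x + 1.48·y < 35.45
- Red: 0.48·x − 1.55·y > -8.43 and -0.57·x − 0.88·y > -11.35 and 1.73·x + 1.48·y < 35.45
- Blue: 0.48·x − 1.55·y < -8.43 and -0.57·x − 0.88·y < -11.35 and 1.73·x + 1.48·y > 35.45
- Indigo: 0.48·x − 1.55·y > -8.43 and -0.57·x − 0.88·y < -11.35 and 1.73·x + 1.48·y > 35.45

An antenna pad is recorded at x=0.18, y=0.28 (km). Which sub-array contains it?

Red

0.48·0.18 − 1.55·0.28 = -0.348, which is > -8.43
-0.57·0.18 − 0.88·0.28 = -0.349, which is > -11.35
1.73·0.18 + 1.48·0.28 = 0.726, which is < 35.45
This sign pattern matches Red.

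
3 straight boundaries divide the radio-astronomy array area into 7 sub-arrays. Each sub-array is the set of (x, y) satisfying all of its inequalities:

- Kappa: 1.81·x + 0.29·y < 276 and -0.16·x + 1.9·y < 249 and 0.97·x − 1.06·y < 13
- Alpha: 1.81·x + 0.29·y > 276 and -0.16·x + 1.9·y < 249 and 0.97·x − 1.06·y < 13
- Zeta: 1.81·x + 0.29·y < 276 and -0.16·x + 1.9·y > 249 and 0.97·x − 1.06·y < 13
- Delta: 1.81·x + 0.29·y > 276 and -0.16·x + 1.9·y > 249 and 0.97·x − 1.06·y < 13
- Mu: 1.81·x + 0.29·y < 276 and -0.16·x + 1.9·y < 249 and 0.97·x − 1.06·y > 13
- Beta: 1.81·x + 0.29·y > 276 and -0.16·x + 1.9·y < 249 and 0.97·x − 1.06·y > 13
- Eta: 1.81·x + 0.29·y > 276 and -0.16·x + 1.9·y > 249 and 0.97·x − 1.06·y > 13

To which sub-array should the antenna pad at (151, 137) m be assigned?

1.81·151 + 0.29·137 = 313.040, which is > 276
-0.16·151 + 1.9·137 = 236.140, which is < 249
0.97·151 − 1.06·137 = 1.250, which is < 13
This sign pattern matches Alpha.

Alpha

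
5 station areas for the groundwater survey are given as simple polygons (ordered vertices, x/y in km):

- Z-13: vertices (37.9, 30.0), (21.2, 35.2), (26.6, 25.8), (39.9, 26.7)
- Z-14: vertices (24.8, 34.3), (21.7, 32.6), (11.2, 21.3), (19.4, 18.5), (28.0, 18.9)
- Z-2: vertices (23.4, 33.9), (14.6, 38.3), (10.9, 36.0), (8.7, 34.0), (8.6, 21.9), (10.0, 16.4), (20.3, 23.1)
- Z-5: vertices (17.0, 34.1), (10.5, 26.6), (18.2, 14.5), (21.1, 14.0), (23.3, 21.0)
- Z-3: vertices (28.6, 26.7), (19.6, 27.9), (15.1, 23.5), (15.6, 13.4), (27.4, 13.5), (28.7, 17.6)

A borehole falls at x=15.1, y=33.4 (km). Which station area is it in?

Z-2

Cast a ray rightward from (15.1, 33.4). For each polygon, the edges (by vertex number in listed order) whose endpoints lie on opposite sides of y = 33.4, where each meets that height, and whether that is right or left of the point:
Z-13: 1–2 at x≈26.98 (right), 2–3 at x≈22.23 (right) → 2 crossings.
Z-14: 1–2 at x≈23.16 (right), 5–1 at x≈24.99 (right) → 2 crossings.
Z-2: 4–5 at x≈8.70 (left), 7–1 at x≈23.26 (right) → 1 crossing.
Z-5: 1–2 at x≈16.39 (right), 5–1 at x≈17.34 (right) → 2 crossings.
Z-3: no edge straddles that height → 0 crossings.
Only Z-2 has an odd count, so the point is inside Z-2.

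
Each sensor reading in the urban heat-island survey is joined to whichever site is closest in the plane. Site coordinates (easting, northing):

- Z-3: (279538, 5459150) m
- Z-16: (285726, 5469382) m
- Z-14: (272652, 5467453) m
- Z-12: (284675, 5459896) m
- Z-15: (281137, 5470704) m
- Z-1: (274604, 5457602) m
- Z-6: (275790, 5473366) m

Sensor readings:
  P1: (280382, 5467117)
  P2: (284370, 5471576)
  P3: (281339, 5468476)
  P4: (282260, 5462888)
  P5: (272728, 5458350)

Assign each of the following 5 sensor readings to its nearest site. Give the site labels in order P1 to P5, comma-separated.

P1 → Z-15 (d²=13436594.00)
P2 → Z-16 (d²=6652372.00)
P3 → Z-15 (d²=5004788.00)
P4 → Z-12 (d²=14784289.00)
P5 → Z-1 (d²=4078880.00)

Z-15, Z-16, Z-15, Z-12, Z-1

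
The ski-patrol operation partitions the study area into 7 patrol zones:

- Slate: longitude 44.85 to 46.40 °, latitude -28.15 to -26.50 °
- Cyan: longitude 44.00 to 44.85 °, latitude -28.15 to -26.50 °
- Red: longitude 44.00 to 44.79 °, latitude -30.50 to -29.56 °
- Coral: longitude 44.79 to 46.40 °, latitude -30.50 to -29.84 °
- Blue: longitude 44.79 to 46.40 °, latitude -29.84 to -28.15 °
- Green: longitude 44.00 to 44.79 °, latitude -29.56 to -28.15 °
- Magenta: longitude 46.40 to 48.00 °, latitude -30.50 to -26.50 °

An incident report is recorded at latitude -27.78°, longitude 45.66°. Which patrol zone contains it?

Slate

The point has longitude = 45.66 and latitude = -27.78.
Only Slate satisfies 44.85 ≤ longitude ≤ 46.40 and -28.15 ≤ latitude ≤ -26.50.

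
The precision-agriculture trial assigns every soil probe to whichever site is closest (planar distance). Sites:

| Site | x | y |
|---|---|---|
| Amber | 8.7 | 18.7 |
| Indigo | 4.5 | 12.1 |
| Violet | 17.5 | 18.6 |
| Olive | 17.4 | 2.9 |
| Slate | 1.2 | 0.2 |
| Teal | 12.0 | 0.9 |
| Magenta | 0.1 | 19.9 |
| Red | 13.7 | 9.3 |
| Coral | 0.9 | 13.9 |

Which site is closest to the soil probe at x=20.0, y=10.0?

Red

Squared distances to each site:
Amber: 203.380; Indigo: 244.660; Violet: 80.210; Olive: 57.170; Slate: 449.480; Teal: 146.810; Magenta: 494.020; Red: 40.180; Coral: 380.020.
Minimum at Red.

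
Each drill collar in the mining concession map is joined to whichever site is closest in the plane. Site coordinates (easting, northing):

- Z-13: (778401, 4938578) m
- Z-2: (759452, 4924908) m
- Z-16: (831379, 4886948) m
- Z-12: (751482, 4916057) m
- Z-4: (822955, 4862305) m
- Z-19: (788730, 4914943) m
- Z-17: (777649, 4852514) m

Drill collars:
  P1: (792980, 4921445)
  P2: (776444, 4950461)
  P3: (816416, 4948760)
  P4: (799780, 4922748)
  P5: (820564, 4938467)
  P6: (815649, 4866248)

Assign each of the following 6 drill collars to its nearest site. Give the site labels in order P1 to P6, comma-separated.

P1 → Z-19 (d²=60338504.00)
P2 → Z-13 (d²=145035538.00)
P3 → Z-13 (d²=1548813349.00)
P4 → Z-19 (d²=183020525.00)
P5 → Z-19 (d²=1566782132.00)
P6 → Z-4 (d²=68924885.00)

Z-19, Z-13, Z-13, Z-19, Z-19, Z-4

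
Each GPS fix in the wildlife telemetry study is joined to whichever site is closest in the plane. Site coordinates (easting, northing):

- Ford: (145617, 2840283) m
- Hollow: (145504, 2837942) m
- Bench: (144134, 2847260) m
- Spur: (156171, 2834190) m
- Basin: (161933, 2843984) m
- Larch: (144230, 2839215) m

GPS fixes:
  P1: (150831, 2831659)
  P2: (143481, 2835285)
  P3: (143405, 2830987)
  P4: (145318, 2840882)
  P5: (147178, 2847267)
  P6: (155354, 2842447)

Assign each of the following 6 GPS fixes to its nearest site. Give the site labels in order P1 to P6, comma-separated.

P1 → Spur (d²=34921561.00)
P2 → Hollow (d²=11152178.00)
P3 → Hollow (d²=52777826.00)
P4 → Ford (d²=448202.00)
P5 → Bench (d²=9265985.00)
P6 → Basin (d²=45645610.00)

Spur, Hollow, Hollow, Ford, Bench, Basin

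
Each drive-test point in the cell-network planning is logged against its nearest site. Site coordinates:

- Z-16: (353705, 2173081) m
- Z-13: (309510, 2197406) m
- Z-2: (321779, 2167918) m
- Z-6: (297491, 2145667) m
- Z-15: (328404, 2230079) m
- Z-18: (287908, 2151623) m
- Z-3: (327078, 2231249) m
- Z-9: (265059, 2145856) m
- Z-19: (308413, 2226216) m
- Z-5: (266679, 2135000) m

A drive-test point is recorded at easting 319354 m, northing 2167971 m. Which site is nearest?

Z-2

Squared distances to each site:
Z-16: 1206103301.000; Z-13: 963323561.000; Z-2: 5883434.000; Z-6: 975459185.000; Z-15: 3939306164.000; Z-18: 1256108020.000; Z-3: 4063765460.000; Z-9: 3437020250.000; Z-19: 3512185506.000; Z-5: 3861742466.000.
Minimum at Z-2.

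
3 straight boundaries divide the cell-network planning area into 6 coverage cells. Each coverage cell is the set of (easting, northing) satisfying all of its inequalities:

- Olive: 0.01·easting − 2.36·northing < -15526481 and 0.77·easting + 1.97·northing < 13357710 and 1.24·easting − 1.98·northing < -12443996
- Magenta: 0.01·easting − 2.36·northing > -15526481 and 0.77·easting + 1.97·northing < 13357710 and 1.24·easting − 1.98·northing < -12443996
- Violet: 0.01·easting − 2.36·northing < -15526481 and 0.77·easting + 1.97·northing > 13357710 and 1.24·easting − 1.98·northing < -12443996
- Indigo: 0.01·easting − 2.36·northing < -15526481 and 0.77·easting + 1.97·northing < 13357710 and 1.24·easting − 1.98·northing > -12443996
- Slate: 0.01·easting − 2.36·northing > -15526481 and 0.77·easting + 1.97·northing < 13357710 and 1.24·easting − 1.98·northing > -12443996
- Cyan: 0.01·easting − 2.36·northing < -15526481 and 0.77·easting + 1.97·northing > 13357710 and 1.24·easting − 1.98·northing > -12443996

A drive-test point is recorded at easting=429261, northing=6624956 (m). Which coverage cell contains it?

0.01·429261 − 2.36·6624956 = -15630603.550, which is < -15526481
0.77·429261 + 1.97·6624956 = 13381694.290, which is > 13357710
1.24·429261 − 1.98·6624956 = -12585129.240, which is < -12443996
This sign pattern matches Violet.

Violet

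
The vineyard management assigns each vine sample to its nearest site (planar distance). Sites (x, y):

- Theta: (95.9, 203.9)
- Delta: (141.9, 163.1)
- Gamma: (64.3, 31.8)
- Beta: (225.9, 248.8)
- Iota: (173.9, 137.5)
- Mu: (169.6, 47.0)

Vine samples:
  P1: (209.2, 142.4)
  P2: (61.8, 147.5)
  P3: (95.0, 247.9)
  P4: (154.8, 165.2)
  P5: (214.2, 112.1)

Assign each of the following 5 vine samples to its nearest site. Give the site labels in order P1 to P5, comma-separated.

P1 → Iota (d²=1270.10)
P2 → Theta (d²=4343.77)
P3 → Theta (d²=1936.81)
P4 → Delta (d²=170.82)
P5 → Iota (d²=2269.25)

Iota, Theta, Theta, Delta, Iota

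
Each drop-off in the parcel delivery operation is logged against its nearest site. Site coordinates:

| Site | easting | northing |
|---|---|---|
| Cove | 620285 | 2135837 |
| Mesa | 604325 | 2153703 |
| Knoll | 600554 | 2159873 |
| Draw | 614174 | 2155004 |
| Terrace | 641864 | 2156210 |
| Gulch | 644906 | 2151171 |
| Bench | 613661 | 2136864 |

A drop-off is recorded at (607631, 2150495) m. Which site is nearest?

Squared distances to each site:
Cove: 374980680.000; Mesa: 21220900.000; Knoll: 138030813.000; Draw: 63141930.000; Terrace: 1204559514.000; Gulch: 1389882601.000; Bench: 222165061.000.
Minimum at Mesa.

Mesa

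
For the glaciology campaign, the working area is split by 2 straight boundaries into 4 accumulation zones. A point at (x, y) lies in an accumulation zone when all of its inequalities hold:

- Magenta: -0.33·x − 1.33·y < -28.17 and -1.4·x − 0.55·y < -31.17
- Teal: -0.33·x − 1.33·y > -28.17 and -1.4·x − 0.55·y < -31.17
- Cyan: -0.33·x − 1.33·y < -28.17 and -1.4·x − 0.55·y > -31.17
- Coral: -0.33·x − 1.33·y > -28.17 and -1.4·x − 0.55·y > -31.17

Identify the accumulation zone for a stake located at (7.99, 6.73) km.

-0.33·7.99 − 1.33·6.73 = -11.588, which is > -28.17
-1.4·7.99 − 0.55·6.73 = -14.888, which is > -31.17
This sign pattern matches Coral.

Coral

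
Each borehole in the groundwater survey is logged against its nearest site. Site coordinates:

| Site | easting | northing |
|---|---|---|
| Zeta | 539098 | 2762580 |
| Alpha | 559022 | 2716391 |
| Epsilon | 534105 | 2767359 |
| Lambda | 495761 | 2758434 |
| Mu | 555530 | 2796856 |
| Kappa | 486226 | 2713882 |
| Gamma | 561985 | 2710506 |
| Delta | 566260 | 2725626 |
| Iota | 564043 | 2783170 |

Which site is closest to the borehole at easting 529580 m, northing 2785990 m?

Epsilon

Squared distances to each site:
Zeta: 638620424.000; Alpha: 5710852165.000; Epsilon: 367589786.000; Lambda: 1903057897.000; Mu: 791472456.000; Kappa: 7079132980.000; Gamma: 6747918281.000; Delta: 4989234896.000; Iota: 1195650769.000.
Minimum at Epsilon.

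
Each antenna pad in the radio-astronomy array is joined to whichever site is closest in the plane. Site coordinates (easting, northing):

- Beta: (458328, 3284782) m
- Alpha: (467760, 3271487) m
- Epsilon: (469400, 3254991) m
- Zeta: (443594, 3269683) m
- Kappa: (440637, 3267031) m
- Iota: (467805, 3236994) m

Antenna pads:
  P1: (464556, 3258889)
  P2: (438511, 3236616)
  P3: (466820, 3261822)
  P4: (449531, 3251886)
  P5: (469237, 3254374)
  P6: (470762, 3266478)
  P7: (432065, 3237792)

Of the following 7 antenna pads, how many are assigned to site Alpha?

P1 → Epsilon
P2 → Iota
P3 → Epsilon
P4 → Kappa
P5 → Epsilon
P6 → Alpha
P7 → Kappa
1 of the 7 goes to Alpha.

1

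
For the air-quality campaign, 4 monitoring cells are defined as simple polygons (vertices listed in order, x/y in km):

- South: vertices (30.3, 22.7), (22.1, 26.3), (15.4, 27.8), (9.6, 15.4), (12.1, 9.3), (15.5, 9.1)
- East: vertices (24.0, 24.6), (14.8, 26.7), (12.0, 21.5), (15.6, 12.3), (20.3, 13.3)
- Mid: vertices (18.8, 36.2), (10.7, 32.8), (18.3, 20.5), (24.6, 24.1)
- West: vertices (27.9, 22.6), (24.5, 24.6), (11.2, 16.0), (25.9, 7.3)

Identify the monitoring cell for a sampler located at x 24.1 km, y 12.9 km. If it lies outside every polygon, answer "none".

Cast a ray rightward from (24.1, 12.9). For each polygon, the edges (by vertex number in listed order) whose endpoints lie on opposite sides of y = 12.9, where each meets that height, and whether that is right or left of the point:
South: 4–5 at x≈10.62 (left), 6–1 at x≈19.64 (left) → 0 crossings.
East: 3–4 at x≈15.37 (left), 4–5 at x≈18.42 (left) → 0 crossings.
Mid: no edge straddles that height → 0 crossings.
West: 3–4 at x≈16.44 (left), 4–1 at x≈26.63 (right) → 1 crossing.
Only West has an odd count, so the point is inside West.

West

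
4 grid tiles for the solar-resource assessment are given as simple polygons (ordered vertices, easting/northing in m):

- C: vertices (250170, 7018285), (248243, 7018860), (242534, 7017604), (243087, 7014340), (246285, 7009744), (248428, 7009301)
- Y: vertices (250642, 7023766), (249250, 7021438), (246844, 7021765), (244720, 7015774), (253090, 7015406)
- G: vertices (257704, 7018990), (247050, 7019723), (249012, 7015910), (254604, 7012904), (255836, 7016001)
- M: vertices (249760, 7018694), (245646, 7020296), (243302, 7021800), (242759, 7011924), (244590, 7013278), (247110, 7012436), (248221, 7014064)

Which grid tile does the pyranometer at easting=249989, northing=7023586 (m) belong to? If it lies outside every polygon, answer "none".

none

Cast a ray rightward from (249989, 7023586). For each polygon, the edges (by vertex number in listed order) whose endpoints lie on opposite sides of northing = 7023586, where each meets that height, and whether that is right or left of the point:
C: no edge straddles that height → 0 crossings.
Y: 1–2 at easting≈250534.4 (right), 5–1 at easting≈250694.7 (right) → 2 crossings.
G: no edge straddles that height → 0 crossings.
M: no edge straddles that height → 0 crossings.
All counts are even, so the point lies outside every listed polygon.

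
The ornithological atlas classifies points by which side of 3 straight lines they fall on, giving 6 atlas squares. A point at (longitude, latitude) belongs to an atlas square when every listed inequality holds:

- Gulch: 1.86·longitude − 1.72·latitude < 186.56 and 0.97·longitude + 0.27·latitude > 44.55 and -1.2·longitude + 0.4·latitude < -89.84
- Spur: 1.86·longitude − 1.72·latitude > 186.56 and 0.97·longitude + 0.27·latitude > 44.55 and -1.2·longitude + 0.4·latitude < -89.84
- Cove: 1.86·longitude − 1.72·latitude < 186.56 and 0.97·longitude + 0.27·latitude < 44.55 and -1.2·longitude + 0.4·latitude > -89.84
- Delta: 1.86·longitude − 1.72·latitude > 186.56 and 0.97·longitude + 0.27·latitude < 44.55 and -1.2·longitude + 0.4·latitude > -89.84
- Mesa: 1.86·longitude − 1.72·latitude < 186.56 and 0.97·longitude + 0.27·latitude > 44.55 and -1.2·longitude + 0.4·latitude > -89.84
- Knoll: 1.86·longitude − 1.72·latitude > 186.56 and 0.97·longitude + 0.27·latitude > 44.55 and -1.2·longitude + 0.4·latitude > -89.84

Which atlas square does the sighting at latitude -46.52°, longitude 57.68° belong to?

Delta

1.86·57.68 − 1.72·-46.52 = 187.299, which is > 186.56
0.97·57.68 + 0.27·-46.52 = 43.389, which is < 44.55
-1.2·57.68 + 0.4·-46.52 = -87.824, which is > -89.84
This sign pattern matches Delta.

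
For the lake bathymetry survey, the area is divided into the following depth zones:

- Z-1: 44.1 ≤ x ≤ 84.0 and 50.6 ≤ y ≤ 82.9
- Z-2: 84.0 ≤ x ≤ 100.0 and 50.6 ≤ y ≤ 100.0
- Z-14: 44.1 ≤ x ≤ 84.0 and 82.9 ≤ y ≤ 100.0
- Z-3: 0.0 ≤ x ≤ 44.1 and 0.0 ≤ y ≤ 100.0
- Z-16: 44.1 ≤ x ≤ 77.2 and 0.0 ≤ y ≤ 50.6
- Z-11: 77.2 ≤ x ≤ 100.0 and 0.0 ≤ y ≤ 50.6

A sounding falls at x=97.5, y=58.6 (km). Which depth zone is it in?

The point has x = 97.5 and y = 58.6.
Only Z-2 satisfies 84.0 ≤ x ≤ 100.0 and 50.6 ≤ y ≤ 100.0.

Z-2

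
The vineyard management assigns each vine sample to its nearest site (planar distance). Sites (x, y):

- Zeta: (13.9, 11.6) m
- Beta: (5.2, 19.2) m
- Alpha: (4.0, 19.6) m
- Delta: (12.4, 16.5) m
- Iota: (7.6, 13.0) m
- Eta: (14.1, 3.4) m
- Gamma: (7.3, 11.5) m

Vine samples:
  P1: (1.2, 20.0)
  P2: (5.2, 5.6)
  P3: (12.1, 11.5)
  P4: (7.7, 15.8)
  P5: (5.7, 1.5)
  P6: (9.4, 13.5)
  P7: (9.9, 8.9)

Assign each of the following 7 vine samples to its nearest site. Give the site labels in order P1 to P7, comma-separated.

P1 → Alpha (d²=8.00)
P2 → Gamma (d²=39.22)
P3 → Zeta (d²=3.25)
P4 → Iota (d²=7.85)
P5 → Eta (d²=74.17)
P6 → Iota (d²=3.49)
P7 → Gamma (d²=13.52)

Alpha, Gamma, Zeta, Iota, Eta, Iota, Gamma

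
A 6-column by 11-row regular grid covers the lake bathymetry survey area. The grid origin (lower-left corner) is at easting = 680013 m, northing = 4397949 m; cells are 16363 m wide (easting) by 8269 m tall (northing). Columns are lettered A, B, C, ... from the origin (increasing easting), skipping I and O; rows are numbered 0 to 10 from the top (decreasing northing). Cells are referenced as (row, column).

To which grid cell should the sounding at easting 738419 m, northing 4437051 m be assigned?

(6, D)

Column index: ⌊(738419 − 680013) / 16363⌋ = ⌊3.569⌋ = 3 → column D
Row offset from origin: ⌊(4437051 − 4397949) / 8269⌋ = ⌊4.729⌋ = 4 → row 6 (counted from top)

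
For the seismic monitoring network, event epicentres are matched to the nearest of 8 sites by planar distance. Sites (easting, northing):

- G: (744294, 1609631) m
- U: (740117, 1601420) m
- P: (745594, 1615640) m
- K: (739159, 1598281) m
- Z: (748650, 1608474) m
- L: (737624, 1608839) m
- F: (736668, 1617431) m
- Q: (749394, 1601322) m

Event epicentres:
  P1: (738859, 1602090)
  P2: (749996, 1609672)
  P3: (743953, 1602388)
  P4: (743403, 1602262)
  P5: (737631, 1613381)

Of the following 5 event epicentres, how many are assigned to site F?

P1 → U
P2 → Z
P3 → U
P4 → U
P5 → F
1 of the 5 goes to F.

1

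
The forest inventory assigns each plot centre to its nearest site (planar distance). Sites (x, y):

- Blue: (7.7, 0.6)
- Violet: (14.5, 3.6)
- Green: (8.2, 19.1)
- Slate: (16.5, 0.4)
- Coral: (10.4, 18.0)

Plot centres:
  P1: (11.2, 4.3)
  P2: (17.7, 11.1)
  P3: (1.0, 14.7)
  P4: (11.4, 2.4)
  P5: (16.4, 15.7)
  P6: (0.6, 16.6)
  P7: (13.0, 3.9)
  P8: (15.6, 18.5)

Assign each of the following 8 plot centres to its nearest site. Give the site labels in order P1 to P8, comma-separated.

Violet, Violet, Green, Violet, Coral, Green, Violet, Coral

P1 → Violet (d²=11.38)
P2 → Violet (d²=66.49)
P3 → Green (d²=71.20)
P4 → Violet (d²=11.05)
P5 → Coral (d²=41.29)
P6 → Green (d²=64.01)
P7 → Violet (d²=2.34)
P8 → Coral (d²=27.29)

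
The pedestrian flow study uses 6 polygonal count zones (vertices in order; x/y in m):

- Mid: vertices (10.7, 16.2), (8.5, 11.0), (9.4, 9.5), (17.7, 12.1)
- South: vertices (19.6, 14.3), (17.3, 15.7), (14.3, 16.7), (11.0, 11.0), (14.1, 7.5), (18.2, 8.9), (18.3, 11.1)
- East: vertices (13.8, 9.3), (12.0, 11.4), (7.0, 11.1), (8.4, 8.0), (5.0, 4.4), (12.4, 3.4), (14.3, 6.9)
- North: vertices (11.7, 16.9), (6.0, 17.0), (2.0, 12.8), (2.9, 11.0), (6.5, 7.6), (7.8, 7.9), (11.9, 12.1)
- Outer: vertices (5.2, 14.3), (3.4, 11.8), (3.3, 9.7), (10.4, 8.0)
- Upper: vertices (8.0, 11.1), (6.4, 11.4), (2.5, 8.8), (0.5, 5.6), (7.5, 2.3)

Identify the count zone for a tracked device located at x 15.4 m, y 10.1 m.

Cast a ray rightward from (15.4, 10.1). For each polygon, the edges (by vertex number in listed order) whose endpoints lie on opposite sides of y = 10.1, where each meets that height, and whether that is right or left of the point:
Mid: 2–3 at x≈9.04 (left), 3–4 at x≈11.32 (left) → 0 crossings.
South: 4–5 at x≈11.80 (left), 6–7 at x≈18.25 (right) → 1 crossing.
East: 1–2 at x≈13.11 (left), 3–4 at x≈7.45 (left) → 0 crossings.
North: 4–5 at x≈3.85 (left), 6–7 at x≈9.95 (left) → 0 crossings.
Outer: 2–3 at x≈3.32 (left), 4–1 at x≈8.67 (left) → 0 crossings.
Upper: 2–3 at x≈4.45 (left), 5–1 at x≈7.94 (left) → 0 crossings.
Only South has an odd count, so the point is inside South.

South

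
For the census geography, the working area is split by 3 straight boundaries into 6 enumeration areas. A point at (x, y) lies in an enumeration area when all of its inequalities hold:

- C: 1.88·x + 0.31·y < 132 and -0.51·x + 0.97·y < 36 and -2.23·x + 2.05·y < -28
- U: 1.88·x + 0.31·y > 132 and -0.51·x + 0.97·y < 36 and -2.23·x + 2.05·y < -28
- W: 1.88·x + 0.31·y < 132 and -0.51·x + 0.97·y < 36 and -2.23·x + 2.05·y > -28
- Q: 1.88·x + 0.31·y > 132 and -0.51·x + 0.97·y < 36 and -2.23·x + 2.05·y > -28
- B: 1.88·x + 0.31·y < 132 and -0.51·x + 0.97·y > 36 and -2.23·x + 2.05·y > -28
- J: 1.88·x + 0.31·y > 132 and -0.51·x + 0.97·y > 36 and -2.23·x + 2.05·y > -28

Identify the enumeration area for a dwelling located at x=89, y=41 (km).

1.88·89 + 0.31·41 = 180.030, which is > 132
-0.51·89 + 0.97·41 = -5.620, which is < 36
-2.23·89 + 2.05·41 = -114.420, which is < -28
This sign pattern matches U.

U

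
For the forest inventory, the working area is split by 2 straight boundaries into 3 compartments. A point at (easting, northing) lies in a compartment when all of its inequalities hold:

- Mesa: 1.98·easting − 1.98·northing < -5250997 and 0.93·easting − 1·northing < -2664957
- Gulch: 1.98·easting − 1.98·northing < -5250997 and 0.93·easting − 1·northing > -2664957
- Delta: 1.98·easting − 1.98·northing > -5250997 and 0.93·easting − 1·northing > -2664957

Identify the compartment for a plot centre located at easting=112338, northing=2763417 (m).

Delta

1.98·112338 − 1.98·2763417 = -5249136.420, which is > -5250997
0.93·112338 − 1·2763417 = -2658942.660, which is > -2664957
This sign pattern matches Delta.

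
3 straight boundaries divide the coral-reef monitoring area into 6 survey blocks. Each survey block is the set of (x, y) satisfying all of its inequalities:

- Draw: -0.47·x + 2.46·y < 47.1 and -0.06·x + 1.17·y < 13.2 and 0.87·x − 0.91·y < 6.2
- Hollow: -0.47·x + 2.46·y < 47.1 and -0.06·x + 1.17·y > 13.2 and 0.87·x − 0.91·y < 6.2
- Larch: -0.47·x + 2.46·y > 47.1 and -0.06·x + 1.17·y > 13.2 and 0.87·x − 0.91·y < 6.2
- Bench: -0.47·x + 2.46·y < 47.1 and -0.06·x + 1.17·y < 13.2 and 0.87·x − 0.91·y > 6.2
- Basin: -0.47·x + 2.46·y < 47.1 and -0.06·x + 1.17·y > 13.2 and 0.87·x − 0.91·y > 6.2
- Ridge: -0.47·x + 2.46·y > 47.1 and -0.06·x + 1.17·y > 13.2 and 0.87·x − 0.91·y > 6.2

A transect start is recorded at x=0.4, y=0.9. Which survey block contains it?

Draw

-0.47·0.4 + 2.46·0.9 = 2.026, which is < 47.1
-0.06·0.4 + 1.17·0.9 = 1.029, which is < 13.2
0.87·0.4 − 0.91·0.9 = -0.471, which is < 6.2
This sign pattern matches Draw.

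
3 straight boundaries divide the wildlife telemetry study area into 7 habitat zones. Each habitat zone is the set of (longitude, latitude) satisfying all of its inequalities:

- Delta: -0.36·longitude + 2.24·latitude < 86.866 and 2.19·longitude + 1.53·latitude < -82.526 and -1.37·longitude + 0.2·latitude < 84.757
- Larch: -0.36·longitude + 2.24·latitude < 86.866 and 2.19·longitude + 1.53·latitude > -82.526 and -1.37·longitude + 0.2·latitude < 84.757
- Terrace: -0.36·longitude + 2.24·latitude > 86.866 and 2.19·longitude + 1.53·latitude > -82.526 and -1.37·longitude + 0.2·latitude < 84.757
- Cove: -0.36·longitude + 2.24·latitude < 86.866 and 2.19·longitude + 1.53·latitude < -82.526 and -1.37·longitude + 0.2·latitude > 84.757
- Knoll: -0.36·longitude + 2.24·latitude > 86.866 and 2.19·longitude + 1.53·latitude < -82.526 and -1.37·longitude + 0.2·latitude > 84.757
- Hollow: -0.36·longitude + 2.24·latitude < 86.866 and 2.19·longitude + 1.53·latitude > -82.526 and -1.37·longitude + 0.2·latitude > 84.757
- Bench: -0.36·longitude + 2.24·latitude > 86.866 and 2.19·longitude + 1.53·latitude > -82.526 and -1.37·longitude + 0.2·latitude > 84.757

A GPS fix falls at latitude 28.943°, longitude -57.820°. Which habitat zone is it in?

Hollow

-0.36·-57.820 + 2.24·28.943 = 85.648, which is < 86.866
2.19·-57.820 + 1.53·28.943 = -82.343, which is > -82.526
-1.37·-57.820 + 0.2·28.943 = 85.002, which is > 84.757
This sign pattern matches Hollow.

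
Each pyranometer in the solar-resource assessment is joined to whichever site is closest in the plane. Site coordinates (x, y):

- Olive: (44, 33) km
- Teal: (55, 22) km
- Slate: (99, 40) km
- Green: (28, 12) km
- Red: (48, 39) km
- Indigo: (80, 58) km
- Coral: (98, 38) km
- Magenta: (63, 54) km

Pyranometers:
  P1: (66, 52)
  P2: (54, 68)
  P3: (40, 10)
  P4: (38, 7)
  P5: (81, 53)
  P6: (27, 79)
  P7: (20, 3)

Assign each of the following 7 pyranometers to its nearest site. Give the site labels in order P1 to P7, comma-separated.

Magenta, Magenta, Green, Green, Indigo, Magenta, Green

P1 → Magenta (d²=13.00)
P2 → Magenta (d²=277.00)
P3 → Green (d²=148.00)
P4 → Green (d²=125.00)
P5 → Indigo (d²=26.00)
P6 → Magenta (d²=1921.00)
P7 → Green (d²=145.00)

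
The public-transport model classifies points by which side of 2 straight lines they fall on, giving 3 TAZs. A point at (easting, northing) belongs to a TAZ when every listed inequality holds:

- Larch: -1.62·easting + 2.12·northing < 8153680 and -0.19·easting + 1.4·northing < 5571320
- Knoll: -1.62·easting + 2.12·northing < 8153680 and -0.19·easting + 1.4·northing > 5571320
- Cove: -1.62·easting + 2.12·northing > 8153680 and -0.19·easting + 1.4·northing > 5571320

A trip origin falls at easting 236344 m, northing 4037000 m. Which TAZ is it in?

Cove

-1.62·236344 + 2.12·4037000 = 8175562.720, which is > 8153680
-0.19·236344 + 1.4·4037000 = 5606894.640, which is > 5571320
This sign pattern matches Cove.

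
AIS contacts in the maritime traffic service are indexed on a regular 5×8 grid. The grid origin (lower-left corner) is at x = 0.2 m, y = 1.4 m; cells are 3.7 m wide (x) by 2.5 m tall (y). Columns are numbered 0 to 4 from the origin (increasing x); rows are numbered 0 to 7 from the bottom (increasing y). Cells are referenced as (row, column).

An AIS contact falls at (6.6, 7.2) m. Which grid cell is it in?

(2, 1)

Column index: ⌊(6.6 − 0.2) / 3.7⌋ = ⌊1.730⌋ = 1
Row offset from origin: ⌊(7.2 − 1.4) / 2.5⌋ = ⌊2.320⌋ = 2 → row 2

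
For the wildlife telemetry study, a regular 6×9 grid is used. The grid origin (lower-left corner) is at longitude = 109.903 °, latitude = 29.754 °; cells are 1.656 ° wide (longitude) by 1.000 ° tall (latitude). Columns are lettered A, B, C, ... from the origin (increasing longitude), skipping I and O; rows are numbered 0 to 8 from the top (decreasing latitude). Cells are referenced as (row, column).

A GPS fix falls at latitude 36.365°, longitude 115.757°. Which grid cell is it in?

Column index: ⌊(115.757 − 109.903) / 1.656⌋ = ⌊3.535⌋ = 3 → column D
Row offset from origin: ⌊(36.365 − 29.754) / 1.000⌋ = ⌊6.611⌋ = 6 → row 2 (counted from top)

(2, D)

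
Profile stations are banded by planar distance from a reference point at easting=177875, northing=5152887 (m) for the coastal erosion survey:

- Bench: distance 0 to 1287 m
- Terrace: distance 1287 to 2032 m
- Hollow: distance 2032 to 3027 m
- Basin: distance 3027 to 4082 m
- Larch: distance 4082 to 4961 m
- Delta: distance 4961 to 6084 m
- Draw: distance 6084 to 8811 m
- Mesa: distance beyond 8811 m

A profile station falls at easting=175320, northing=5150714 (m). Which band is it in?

Basin

Distance = √((175320−177875)² + (5150714−5152887)²) = √(6528025.000 + 4721929.000) = 3354.095 m.
3027 ≤ 3354.095 < 4082 → Basin.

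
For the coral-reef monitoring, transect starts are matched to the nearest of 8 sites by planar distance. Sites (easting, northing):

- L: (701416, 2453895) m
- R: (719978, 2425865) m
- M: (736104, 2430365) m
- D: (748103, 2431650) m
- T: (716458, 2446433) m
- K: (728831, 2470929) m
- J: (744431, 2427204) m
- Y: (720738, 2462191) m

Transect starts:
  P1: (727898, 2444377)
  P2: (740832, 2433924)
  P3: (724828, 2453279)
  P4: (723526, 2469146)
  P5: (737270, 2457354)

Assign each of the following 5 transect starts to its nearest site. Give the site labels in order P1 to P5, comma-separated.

P1 → T (d²=135100736.00)
P2 → M (d²=35020465.00)
P3 → Y (d²=96151844.00)
P4 → K (d²=31322114.00)
P5 → K (d²=255497346.00)

T, M, Y, K, K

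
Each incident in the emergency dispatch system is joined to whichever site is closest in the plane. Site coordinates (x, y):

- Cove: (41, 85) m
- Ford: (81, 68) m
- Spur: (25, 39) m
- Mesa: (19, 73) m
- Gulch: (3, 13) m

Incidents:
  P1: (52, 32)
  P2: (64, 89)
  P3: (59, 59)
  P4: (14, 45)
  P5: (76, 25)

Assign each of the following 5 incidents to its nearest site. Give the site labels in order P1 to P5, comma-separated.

Spur, Cove, Ford, Spur, Ford

P1 → Spur (d²=778.00)
P2 → Cove (d²=545.00)
P3 → Ford (d²=565.00)
P4 → Spur (d²=157.00)
P5 → Ford (d²=1874.00)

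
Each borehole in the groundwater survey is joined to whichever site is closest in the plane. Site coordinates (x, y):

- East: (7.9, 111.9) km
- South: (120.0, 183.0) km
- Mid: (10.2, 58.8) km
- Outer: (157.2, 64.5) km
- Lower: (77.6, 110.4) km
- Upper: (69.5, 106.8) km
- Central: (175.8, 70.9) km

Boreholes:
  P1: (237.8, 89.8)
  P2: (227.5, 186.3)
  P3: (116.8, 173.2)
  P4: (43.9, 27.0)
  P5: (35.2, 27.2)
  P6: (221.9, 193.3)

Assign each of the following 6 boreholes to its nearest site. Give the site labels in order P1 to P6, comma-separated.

P1 → Central (d²=4201.21)
P2 → South (d²=11567.14)
P3 → South (d²=106.28)
P4 → Mid (d²=2146.93)
P5 → Mid (d²=1623.56)
P6 → South (d²=10489.70)

Central, South, South, Mid, Mid, South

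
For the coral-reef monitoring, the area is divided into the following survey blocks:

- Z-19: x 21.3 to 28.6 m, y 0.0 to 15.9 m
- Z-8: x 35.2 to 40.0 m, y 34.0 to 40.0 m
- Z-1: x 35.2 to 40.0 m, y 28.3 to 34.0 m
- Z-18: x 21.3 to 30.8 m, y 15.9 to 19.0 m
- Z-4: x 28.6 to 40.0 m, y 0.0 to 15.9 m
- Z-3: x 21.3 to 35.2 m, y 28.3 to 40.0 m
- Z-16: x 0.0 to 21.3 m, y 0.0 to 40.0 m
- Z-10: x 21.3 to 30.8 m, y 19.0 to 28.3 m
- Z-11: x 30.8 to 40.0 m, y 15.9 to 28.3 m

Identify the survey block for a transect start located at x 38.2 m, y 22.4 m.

Z-11

The point has x = 38.2 and y = 22.4.
Only Z-11 satisfies 30.8 ≤ x ≤ 40.0 and 15.9 ≤ y ≤ 28.3.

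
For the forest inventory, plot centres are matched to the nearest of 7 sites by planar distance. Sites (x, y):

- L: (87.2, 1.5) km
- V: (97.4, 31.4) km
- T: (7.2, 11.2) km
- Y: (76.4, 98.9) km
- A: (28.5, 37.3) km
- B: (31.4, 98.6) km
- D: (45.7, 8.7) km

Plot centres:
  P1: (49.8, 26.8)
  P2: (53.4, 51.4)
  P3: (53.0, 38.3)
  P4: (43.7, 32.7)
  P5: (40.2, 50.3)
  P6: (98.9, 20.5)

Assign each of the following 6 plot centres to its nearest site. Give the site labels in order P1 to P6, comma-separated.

P1 → D (d²=344.42)
P2 → A (d²=818.82)
P3 → A (d²=601.25)
P4 → A (d²=252.20)
P5 → A (d²=305.89)
P6 → V (d²=121.06)

D, A, A, A, A, V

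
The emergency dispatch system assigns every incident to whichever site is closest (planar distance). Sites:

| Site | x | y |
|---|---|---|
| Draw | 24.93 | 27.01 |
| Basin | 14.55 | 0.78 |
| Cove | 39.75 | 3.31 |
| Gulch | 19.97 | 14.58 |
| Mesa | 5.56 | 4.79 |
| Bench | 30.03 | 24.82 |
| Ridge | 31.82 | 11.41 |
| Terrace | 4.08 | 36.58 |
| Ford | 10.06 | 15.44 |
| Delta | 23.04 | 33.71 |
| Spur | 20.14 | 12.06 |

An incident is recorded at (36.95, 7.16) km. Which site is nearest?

Squared distances to each site:
Draw: 538.503; Basin: 542.464; Cove: 22.662; Gulch: 343.377; Mesa: 990.949; Bench: 359.762; Ridge: 44.379; Terrace: 1945.973; Ford: 791.630; Delta: 898.391; Spur: 306.586.
Minimum at Cove.

Cove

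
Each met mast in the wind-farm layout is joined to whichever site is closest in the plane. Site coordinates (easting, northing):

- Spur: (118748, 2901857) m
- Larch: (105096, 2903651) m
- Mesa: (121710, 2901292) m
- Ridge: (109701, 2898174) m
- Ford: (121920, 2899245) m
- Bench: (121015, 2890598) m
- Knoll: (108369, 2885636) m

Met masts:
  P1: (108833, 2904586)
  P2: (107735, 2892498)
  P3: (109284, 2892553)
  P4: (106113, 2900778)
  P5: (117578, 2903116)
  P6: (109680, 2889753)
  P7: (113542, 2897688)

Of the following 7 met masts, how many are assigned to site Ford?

0

P1 → Larch
P2 → Ridge
P3 → Ridge
P4 → Larch
P5 → Spur
P6 → Knoll
P7 → Ridge
0 of the 7 go to Ford.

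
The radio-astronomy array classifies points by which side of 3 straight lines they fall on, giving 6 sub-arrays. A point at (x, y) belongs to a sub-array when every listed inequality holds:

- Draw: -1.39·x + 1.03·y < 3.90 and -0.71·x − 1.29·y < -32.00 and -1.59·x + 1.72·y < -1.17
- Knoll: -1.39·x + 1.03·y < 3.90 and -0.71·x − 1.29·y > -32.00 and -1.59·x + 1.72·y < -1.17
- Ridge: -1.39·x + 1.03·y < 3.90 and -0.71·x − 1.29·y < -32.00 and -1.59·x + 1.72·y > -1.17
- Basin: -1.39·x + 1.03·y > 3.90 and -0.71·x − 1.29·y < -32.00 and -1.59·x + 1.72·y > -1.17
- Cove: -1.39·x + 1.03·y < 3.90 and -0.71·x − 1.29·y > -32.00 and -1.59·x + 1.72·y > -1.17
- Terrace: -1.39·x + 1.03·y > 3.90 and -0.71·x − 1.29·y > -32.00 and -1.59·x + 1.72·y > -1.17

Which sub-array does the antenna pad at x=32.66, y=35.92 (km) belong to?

-1.39·32.66 + 1.03·35.92 = -8.400, which is < 3.90
-0.71·32.66 − 1.29·35.92 = -69.525, which is < -32.00
-1.59·32.66 + 1.72·35.92 = 9.853, which is > -1.17
This sign pattern matches Ridge.

Ridge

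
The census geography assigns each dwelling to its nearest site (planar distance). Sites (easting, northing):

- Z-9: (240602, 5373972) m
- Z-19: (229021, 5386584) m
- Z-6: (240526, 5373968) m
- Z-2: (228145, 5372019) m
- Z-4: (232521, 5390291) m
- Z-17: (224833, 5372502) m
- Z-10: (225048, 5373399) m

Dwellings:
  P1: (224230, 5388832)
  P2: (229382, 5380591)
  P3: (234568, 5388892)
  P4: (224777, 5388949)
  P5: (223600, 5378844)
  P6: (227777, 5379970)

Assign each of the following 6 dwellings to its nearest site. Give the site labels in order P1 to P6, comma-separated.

P1 → Z-19 (d²=28007185.00)
P2 → Z-19 (d²=36046370.00)
P3 → Z-4 (d²=6147410.00)
P4 → Z-19 (d²=23604761.00)
P5 → Z-10 (d²=31744729.00)
P6 → Z-19 (d²=45292532.00)

Z-19, Z-19, Z-4, Z-19, Z-10, Z-19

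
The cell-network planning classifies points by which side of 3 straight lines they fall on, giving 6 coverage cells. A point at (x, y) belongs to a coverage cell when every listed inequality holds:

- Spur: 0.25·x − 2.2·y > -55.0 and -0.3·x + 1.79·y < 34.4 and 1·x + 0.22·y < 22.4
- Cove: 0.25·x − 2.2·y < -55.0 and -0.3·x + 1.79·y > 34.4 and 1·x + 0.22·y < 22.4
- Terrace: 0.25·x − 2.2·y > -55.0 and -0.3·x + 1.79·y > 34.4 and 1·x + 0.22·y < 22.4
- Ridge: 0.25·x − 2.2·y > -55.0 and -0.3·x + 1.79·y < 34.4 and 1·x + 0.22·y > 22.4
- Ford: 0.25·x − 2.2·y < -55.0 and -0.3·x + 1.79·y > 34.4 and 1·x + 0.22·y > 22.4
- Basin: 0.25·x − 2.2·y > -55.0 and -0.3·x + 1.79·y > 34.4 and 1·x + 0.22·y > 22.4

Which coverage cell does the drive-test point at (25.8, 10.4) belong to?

0.25·25.8 − 2.2·10.4 = -16.430, which is > -55.0
-0.3·25.8 + 1.79·10.4 = 10.876, which is < 34.4
1·25.8 + 0.22·10.4 = 28.088, which is > 22.4
This sign pattern matches Ridge.

Ridge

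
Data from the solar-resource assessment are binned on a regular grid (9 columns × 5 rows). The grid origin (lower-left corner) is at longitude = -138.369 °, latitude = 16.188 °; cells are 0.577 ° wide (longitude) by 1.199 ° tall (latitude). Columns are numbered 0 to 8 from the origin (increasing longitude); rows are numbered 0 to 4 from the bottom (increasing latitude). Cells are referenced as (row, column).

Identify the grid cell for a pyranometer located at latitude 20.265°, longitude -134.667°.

Column index: ⌊(-134.667 − -138.369) / 0.577⌋ = ⌊6.416⌋ = 6
Row offset from origin: ⌊(20.265 − 16.188) / 1.199⌋ = ⌊3.400⌋ = 3 → row 3

(3, 6)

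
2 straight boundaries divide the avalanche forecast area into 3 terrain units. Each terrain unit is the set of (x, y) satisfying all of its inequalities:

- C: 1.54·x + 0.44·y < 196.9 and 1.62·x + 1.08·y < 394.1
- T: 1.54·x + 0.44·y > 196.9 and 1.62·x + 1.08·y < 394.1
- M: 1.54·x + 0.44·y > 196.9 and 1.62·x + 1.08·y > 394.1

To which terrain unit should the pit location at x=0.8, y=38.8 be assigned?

C

1.54·0.8 + 0.44·38.8 = 18.304, which is < 196.9
1.62·0.8 + 1.08·38.8 = 43.200, which is < 394.1
This sign pattern matches C.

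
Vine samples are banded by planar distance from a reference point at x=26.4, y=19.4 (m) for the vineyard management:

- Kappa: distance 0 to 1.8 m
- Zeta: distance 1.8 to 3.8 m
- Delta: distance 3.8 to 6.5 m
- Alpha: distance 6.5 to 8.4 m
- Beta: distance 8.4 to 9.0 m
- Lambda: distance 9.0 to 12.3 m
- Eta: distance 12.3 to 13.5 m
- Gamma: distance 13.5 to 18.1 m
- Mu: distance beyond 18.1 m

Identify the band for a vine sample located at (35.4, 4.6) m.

Gamma

Distance = √((35.4−26.4)² + (4.6−19.4)²) = √(81.000 + 219.040) = 17.322 m.
13.5 ≤ 17.322 < 18.1 → Gamma.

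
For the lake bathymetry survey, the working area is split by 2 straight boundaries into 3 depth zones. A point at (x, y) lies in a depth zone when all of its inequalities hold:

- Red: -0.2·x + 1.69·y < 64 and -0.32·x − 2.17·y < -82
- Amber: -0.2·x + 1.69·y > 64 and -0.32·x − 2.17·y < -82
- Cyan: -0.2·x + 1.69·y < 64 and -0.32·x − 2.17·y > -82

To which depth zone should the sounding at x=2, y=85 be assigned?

-0.2·2 + 1.69·85 = 143.250, which is > 64
-0.32·2 − 2.17·85 = -185.090, which is < -82
This sign pattern matches Amber.

Amber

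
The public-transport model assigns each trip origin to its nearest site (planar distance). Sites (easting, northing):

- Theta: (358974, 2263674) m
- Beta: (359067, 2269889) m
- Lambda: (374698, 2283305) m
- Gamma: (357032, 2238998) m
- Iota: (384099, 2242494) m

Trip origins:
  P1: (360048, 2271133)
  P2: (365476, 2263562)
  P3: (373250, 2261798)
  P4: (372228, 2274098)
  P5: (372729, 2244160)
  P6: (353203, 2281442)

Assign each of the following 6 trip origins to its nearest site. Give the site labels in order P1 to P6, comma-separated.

Beta, Theta, Theta, Lambda, Iota, Beta

P1 → Beta (d²=2509897.00)
P2 → Theta (d²=42288548.00)
P3 → Theta (d²=207323552.00)
P4 → Lambda (d²=90869749.00)
P5 → Iota (d²=132052456.00)
P6 → Beta (d²=167858305.00)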